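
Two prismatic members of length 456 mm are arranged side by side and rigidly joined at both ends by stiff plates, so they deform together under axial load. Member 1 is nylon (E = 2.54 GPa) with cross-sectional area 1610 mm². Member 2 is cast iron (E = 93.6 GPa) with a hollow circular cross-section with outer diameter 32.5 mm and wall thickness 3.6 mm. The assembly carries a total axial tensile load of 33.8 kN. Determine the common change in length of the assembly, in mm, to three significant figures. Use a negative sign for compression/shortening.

0.444 mm

A_2 = 326.9 mm².
Equal strain + equilibrium ⇒ each member carries load in proportion to AE: A₁E₁ = 4089000 N, A₂E₂ = 30590000 N, ΣAE = 34680000 N.
δ = PL/ΣAE = 33800·456/34680000 = 0.4444 mm.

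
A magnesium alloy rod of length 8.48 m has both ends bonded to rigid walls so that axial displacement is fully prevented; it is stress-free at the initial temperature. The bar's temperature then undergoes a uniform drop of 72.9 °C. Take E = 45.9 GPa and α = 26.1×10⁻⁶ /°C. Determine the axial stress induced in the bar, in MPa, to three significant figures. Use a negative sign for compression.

Free thermal expansion αLΔT = 26.1e-6 · 8480 · -72.9 = -16.13 mm.
The walls impose strain ε = −(-16.13)/8480 = 1.9027e-03; σ = Eε = 45900 · 1.9027e-03 = 87.33 MPa.

87.3 MPa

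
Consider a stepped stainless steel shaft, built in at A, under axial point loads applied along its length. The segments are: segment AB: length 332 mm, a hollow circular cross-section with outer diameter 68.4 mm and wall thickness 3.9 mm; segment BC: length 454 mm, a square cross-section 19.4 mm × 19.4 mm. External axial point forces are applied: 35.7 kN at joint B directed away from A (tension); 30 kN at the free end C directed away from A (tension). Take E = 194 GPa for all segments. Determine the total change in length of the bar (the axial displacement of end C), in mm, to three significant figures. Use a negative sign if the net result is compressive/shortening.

0.329 mm

Internal axial forces (sectioning from the free end, tension +): N_BC = 30 kN, N_AB = 65.7 kN.
A_AB = 790.3 mm².
A_BC = 376.4 mm².
δ_AB = 65700·332/(790.3·194000) = 0.1423 mm
δ_BC = 30000·454/(376.4·194000) = 0.1865 mm
δ = Σδ_i = 0.3288 mm.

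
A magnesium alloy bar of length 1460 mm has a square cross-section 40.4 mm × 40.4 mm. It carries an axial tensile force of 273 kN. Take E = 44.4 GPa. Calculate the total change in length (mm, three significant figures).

5.50 mm

A = 1632 mm².
δ_mech = NL/(AE) = 273000·1460/(1632·44400) = 5.5 mm.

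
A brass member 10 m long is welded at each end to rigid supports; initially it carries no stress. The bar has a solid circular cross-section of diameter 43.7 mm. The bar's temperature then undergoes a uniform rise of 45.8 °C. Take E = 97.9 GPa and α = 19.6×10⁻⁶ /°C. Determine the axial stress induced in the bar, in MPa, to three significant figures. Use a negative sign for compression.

-87.9 MPa

Free thermal expansion αLΔT = 19.6e-6 · 10000 · 45.8 = 8.977 mm.
The walls impose strain ε = −(8.977)/10000 = -8.9768e-04; σ = Eε = 97900 · -8.9768e-04 = -87.88 MPa.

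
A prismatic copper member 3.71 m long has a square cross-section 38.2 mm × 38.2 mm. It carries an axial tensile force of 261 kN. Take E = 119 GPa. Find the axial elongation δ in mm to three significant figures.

5.58 mm

A = 1459 mm².
δ_mech = NL/(AE) = 261000·3710/(1459·119000) = 5.576 mm.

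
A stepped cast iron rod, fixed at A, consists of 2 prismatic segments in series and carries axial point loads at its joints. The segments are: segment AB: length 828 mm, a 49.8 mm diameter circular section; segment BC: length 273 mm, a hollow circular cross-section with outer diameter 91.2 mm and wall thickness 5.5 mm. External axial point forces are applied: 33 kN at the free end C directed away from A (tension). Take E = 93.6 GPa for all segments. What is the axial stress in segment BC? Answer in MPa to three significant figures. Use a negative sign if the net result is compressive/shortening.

22.3 MPa

Internal axial forces (sectioning from the free end, tension +): N_BC = 33 kN, N_AB = 33 kN.
A_BC = 1481 mm².
σ_BC = N_BC/A_BC = 33000/1481 = 22.29 MPa.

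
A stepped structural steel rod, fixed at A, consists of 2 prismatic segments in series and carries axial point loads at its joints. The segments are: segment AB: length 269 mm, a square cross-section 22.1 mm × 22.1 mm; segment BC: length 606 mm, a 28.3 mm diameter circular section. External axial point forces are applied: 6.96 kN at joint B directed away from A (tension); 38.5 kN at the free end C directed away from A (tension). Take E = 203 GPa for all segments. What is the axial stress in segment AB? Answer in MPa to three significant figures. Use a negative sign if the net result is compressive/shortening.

Internal axial forces (sectioning from the free end, tension +): N_BC = 38.5 kN, N_AB = 45.46 kN.
A_AB = 488.4 mm².
σ_AB = N_AB/A_AB = 45460/488.4 = 93.08 MPa.

93.1 MPa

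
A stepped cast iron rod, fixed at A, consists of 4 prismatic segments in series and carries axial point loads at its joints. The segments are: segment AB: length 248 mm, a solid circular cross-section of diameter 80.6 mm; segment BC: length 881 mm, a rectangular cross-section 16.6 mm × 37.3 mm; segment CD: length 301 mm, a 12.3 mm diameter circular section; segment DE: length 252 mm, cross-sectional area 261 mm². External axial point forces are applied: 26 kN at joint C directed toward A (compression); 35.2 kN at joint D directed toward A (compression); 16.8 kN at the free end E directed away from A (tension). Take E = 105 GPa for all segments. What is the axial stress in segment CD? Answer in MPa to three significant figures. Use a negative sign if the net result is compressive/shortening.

-155 MPa

Internal axial forces (sectioning from the free end, tension +): N_DE = 16.8 kN, N_CD = -18.4 kN, N_BC = -44.4 kN, N_AB = -44.4 kN.
A_CD = 118.8 mm².
σ_CD = N_CD/A_CD = -18400/118.8 = -154.9 MPa.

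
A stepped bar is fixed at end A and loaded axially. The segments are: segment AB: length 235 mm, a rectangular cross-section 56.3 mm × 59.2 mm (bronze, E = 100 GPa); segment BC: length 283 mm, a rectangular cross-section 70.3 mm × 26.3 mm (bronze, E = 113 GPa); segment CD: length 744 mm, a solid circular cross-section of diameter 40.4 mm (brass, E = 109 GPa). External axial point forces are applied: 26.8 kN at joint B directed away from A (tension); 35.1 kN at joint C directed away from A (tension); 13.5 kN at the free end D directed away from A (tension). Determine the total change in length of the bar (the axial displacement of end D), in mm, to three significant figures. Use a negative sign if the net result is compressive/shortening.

Internal axial forces (sectioning from the free end, tension +): N_CD = 13.5 kN, N_BC = 48.6 kN, N_AB = 75.4 kN.
A_AB = 3333 mm².
A_BC = 1849 mm².
A_CD = 1282 mm².
δ_AB = 75400·235/(3333·100000) = 0.05316 mm
δ_BC = 48600·283/(1849·113000) = 0.06583 mm
δ_CD = 13500·744/(1282·109000) = 0.07188 mm
δ = Σδ_i = 0.1909 mm.

0.191 mm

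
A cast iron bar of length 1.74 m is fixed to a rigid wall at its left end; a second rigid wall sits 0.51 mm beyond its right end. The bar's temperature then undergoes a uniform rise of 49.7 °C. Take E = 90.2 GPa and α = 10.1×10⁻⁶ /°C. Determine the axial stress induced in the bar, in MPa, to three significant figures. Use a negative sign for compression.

Free thermal expansion αLΔT = 10.1e-6 · 1740 · 49.7 = 0.8734 mm.
The walls engage after the gap closes; constrained expansion = 0.8734 − 0.51 = 0.3634 mm.
The walls impose strain ε = −(0.3634)/1740 = -2.0887e-04; σ = Eε = 90200 · -2.0887e-04 = -18.84 MPa.

-18.8 MPa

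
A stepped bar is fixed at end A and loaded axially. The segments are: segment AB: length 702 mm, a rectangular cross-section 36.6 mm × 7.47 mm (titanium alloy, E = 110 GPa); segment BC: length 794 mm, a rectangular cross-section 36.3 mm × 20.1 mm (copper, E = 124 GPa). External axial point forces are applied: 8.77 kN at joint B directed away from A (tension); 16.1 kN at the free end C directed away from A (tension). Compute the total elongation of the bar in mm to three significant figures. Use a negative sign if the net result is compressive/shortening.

0.722 mm

Internal axial forces (sectioning from the free end, tension +): N_BC = 16.1 kN, N_AB = 24.87 kN.
A_AB = 273.4 mm².
A_BC = 729.6 mm².
δ_AB = 24870·702/(273.4·110000) = 0.5805 mm
δ_BC = 16100·794/(729.6·124000) = 0.1413 mm
δ = Σδ_i = 0.7218 mm.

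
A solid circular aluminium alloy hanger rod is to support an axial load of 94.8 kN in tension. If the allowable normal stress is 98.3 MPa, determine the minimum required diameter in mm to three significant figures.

35.0 mm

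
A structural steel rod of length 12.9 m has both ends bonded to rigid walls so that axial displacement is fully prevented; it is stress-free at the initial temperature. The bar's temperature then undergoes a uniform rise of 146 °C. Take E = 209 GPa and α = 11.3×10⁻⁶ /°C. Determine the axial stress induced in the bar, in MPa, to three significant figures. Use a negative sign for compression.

Free thermal expansion αLΔT = 11.3e-6 · 12900 · 146 = 21.28 mm.
The walls impose strain ε = −(21.28)/12900 = -1.6498e-03; σ = Eε = 209000 · -1.6498e-03 = -344.8 MPa.

-345 MPa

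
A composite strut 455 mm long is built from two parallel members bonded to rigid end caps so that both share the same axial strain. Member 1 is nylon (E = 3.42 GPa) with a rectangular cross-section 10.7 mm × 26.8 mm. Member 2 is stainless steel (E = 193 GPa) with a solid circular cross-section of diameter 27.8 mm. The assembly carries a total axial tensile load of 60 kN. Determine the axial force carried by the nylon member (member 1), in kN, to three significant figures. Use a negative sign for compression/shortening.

A_1 = 286.8 mm².
A_2 = 607 mm².
Equal strain + equilibrium ⇒ each member carries load in proportion to AE: A₁E₁ = 980700 N, A₂E₂ = 117100000 N, ΣAE = 118100000 N.
F₁ = P·A₁E₁/ΣAE = 60000·980700/118100000 = 498.1 N.

0.498 kN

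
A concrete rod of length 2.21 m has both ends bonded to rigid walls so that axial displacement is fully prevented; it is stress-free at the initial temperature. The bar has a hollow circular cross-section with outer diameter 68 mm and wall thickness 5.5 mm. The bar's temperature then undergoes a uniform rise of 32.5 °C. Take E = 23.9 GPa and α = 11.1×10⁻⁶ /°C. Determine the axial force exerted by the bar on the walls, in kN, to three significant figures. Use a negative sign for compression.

-9.31 kN

Free thermal expansion αLΔT = 11.1e-6 · 2210 · 32.5 = 0.7973 mm.
The walls impose strain ε = −(0.7973)/2210 = -3.6075e-04; σ = Eε = 23900 · -3.6075e-04 = -8.622 MPa.
Wall reaction R = σ·A = -8.622·1080 = -9311 N = -9.311 kN.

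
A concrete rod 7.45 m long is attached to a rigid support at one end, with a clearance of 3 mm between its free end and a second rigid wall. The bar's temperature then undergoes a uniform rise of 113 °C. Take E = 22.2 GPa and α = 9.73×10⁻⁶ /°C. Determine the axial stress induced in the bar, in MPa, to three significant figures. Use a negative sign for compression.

Free thermal expansion αLΔT = 9.73e-6 · 7450 · 113 = 8.191 mm.
The walls engage after the gap closes; constrained expansion = 8.191 − 3 = 5.191 mm.
The walls impose strain ε = −(5.191)/7450 = -6.9681e-04; σ = Eε = 22200 · -6.9681e-04 = -15.47 MPa.

-15.5 MPa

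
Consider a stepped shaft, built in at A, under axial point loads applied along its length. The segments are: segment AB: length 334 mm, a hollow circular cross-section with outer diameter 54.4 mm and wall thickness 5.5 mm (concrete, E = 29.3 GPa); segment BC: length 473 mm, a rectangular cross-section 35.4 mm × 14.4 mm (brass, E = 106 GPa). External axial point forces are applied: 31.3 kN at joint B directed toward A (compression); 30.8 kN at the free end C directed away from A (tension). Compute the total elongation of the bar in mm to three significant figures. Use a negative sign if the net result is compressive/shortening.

Internal axial forces (sectioning from the free end, tension +): N_BC = 30.8 kN, N_AB = -0.5 kN.
A_AB = 844.9 mm².
A_BC = 509.8 mm².
δ_AB = -500·334/(844.9·29300) = -0.006746 mm
δ_BC = 30800·473/(509.8·106000) = 0.2696 mm
δ = Σδ_i = 0.2629 mm.

0.263 mm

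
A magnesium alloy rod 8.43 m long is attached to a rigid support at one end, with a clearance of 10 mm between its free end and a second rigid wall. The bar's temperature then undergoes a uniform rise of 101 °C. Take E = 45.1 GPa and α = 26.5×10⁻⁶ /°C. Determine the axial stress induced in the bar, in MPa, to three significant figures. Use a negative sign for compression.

-67.2 MPa

Free thermal expansion αLΔT = 26.5e-6 · 8430 · 101 = 22.56 mm.
The walls engage after the gap closes; constrained expansion = 22.56 − 10 = 12.56 mm.
The walls impose strain ε = −(12.56)/8430 = -1.4903e-03; σ = Eε = 45100 · -1.4903e-03 = -67.21 MPa.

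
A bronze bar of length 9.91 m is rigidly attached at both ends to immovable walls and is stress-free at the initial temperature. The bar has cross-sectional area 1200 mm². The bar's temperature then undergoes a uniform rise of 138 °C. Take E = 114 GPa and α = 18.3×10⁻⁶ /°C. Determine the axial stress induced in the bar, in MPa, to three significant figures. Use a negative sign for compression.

Free thermal expansion αLΔT = 18.3e-6 · 9910 · 138 = 25.03 mm.
The walls impose strain ε = −(25.03)/9910 = -2.5254e-03; σ = Eε = 114000 · -2.5254e-03 = -287.9 MPa.

-288 MPa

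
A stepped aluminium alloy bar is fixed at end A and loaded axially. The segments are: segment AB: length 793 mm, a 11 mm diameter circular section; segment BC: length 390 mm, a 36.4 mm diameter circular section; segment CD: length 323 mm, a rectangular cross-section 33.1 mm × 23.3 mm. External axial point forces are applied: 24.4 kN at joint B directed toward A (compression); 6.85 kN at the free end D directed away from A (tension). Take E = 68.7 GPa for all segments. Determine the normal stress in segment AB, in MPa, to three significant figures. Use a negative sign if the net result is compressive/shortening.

-185 MPa

Internal axial forces (sectioning from the free end, tension +): N_CD = 6.85 kN, N_BC = 6.85 kN, N_AB = -17.55 kN.
A_AB = 95.03 mm².
σ_AB = N_AB/A_AB = -17550/95.03 = -184.7 MPa.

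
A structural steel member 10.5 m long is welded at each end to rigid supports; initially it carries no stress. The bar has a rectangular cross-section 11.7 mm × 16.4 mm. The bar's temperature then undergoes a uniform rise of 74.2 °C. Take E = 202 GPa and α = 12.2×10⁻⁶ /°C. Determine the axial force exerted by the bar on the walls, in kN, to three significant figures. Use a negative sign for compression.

-35.1 kN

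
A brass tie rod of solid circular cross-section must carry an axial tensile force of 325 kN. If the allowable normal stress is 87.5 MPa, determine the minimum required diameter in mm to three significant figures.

Required area A ≥ P/σ_allow = 325000/87.5 = 3714 mm².
For a solid circular section, d ≥ √(4A/π) = 68.77 mm.

68.8 mm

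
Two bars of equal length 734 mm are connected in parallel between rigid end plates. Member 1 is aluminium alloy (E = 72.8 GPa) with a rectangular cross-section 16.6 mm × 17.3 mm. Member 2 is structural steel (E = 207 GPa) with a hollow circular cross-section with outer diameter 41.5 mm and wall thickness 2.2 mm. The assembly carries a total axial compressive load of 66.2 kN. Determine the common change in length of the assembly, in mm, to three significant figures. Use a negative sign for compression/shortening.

A_1 = 287.2 mm².
A_2 = 271.6 mm².
Equal strain + equilibrium ⇒ each member carries load in proportion to AE: A₁E₁ = 20910000 N, A₂E₂ = 56230000 N, ΣAE = 77130000 N.
δ = PL/ΣAE = -66200·734/77130000 = -0.63 mm.

-0.630 mm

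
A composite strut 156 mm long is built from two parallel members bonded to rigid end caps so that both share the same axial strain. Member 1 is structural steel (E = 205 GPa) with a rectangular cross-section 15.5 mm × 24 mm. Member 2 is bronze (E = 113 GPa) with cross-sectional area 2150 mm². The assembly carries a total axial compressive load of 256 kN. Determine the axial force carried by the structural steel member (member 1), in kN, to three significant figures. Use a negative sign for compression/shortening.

-61.2 kN

A_1 = 372 mm².
Equal strain + equilibrium ⇒ each member carries load in proportion to AE: A₁E₁ = 76260000 N, A₂E₂ = 243000000 N, ΣAE = 319200000 N.
F₁ = P·A₁E₁/ΣAE = -256000·76260000/319200000 = -61160 N.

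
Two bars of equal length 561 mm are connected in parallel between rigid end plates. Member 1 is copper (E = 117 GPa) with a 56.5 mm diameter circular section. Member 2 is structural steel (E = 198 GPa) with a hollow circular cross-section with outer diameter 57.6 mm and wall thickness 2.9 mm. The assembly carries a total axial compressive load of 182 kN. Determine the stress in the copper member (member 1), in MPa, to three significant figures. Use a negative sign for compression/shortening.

A_1 = 2507 mm².
A_2 = 498.4 mm².
Equal strain + equilibrium ⇒ each member carries load in proportion to AE: A₁E₁ = 293300000 N, A₂E₂ = 98670000 N, ΣAE = 392000000 N.
σ₁ = P·E₁/ΣAE = -182000·117000/392000000 = -54.32 MPa.

-54.3 MPa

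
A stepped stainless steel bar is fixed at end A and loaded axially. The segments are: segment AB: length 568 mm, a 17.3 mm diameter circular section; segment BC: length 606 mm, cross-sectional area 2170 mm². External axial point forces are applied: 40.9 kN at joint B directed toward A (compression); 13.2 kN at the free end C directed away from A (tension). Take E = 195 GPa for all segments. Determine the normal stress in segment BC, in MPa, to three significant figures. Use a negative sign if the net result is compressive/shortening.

6.08 MPa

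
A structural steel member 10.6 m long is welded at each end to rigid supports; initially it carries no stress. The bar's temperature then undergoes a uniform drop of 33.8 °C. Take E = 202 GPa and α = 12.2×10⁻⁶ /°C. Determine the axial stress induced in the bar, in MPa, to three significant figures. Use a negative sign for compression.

83.3 MPa

Free thermal expansion αLΔT = 12.2e-6 · 10600 · -33.8 = -4.371 mm.
The walls impose strain ε = −(-4.371)/10600 = 4.1236e-04; σ = Eε = 202000 · 4.1236e-04 = 83.3 MPa.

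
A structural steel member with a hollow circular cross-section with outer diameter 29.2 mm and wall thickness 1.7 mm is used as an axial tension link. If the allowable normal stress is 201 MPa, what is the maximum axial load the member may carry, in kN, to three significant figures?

29.5 kN

A = 146.9 mm².
P_max = σ_allow · A = 201 · 146.9 = 29520 N = 29.52 kN.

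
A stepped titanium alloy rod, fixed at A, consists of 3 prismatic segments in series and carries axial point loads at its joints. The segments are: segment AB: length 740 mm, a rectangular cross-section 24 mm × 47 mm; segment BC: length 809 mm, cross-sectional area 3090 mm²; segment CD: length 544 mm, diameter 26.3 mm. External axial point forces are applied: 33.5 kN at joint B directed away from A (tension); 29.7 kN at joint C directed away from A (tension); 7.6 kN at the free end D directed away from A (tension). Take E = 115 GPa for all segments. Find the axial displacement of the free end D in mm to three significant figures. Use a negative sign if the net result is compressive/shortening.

0.555 mm

Internal axial forces (sectioning from the free end, tension +): N_CD = 7.6 kN, N_BC = 37.3 kN, N_AB = 70.8 kN.
A_AB = 1128 mm².
A_CD = 543.3 mm².
δ_AB = 70800·740/(1128·115000) = 0.4039 mm
δ_BC = 37300·809/(3090·115000) = 0.08492 mm
δ_CD = 7600·544/(543.3·115000) = 0.06618 mm
δ = Σδ_i = 0.555 mm.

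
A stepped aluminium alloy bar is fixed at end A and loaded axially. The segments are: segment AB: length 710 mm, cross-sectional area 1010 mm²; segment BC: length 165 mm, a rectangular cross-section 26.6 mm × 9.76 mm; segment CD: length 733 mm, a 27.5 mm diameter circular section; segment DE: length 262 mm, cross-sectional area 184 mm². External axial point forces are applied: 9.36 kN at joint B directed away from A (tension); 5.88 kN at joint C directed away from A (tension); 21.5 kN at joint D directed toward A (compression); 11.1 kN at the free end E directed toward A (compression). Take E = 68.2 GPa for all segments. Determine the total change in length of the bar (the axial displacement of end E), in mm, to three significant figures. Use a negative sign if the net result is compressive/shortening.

-1.25 mm

Internal axial forces (sectioning from the free end, tension +): N_DE = -11.1 kN, N_CD = -32.6 kN, N_BC = -26.72 kN, N_AB = -17.36 kN.
A_BC = 259.6 mm².
A_CD = 594 mm².
δ_AB = -17360·710/(1010·68200) = -0.1789 mm
δ_BC = -26720·165/(259.6·68200) = -0.249 mm
δ_CD = -32600·733/(594·68200) = -0.5899 mm
δ_DE = -11100·262/(184·68200) = -0.2318 mm
δ = Σδ_i = -1.25 mm.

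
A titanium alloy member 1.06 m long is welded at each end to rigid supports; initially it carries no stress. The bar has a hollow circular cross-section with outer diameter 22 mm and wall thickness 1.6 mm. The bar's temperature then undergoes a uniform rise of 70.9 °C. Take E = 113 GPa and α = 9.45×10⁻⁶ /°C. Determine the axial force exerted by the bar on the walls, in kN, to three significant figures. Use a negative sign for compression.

Free thermal expansion αLΔT = 9.45e-6 · 1060 · 70.9 = 0.7102 mm.
The walls impose strain ε = −(0.7102)/1060 = -6.7000e-04; σ = Eε = 113000 · -6.7000e-04 = -75.71 MPa.
Wall reaction R = σ·A = -75.71·102.5 = -7763 N = -7.763 kN.

-7.76 kN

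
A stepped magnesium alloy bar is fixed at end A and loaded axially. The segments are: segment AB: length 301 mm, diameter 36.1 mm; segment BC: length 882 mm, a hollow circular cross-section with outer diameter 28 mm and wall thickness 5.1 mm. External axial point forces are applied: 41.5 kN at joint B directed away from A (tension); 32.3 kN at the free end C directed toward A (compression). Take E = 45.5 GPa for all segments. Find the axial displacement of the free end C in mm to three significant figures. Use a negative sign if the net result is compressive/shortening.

Internal axial forces (sectioning from the free end, tension +): N_BC = -32.3 kN, N_AB = 9.2 kN.
A_AB = 1024 mm².
A_BC = 366.9 mm².
δ_AB = 9200·301/(1024·45500) = 0.05946 mm
δ_BC = -32300·882/(366.9·45500) = -1.706 mm
δ = Σδ_i = -1.647 mm.

-1.65 mm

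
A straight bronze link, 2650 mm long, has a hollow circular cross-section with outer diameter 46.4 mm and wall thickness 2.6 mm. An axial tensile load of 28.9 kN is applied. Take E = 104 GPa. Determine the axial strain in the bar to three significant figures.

7.77e-04

A = 357.8 mm².
σ = N/A = 80.78 MPa; ε = σ/E = 80.78/104000 = 7.767e-04.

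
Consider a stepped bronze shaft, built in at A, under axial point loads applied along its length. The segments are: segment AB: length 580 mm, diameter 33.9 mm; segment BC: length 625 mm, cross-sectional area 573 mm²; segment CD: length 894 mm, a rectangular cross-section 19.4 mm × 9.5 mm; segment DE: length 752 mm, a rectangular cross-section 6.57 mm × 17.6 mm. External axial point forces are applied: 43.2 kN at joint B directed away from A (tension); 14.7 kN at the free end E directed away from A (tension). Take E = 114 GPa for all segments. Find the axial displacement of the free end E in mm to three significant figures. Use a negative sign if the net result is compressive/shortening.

Internal axial forces (sectioning from the free end, tension +): N_DE = 14.7 kN, N_CD = 14.7 kN, N_BC = 14.7 kN, N_AB = 57.9 kN.
A_AB = 902.6 mm².
A_CD = 184.3 mm².
A_DE = 115.6 mm².
δ_AB = 57900·580/(902.6·114000) = 0.3264 mm
δ_BC = 14700·625/(573·114000) = 0.1406 mm
δ_CD = 14700·894/(184.3·114000) = 0.6255 mm
δ_DE = 14700·752/(115.6·114000) = 0.8386 mm
δ = Σδ_i = 1.931 mm.

1.93 mm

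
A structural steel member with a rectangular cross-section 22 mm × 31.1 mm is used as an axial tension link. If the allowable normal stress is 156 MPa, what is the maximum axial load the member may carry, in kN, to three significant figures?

107 kN

A = 684.2 mm².
P_max = σ_allow · A = 156 · 684.2 = 106700 N = 106.7 kN.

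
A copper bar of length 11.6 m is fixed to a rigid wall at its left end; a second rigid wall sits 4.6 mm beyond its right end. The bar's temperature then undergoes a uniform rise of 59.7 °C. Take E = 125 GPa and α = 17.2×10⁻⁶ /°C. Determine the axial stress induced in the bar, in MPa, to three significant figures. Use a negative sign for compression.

-78.8 MPa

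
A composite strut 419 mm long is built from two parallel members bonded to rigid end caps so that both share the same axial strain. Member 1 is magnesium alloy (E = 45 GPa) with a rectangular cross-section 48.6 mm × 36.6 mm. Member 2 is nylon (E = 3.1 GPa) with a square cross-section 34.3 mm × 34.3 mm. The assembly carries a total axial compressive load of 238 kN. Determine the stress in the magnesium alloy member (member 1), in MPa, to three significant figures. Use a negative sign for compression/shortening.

-128 MPa

A_1 = 1779 mm².
A_2 = 1176 mm².
Equal strain + equilibrium ⇒ each member carries load in proportion to AE: A₁E₁ = 80040000 N, A₂E₂ = 3647000 N, ΣAE = 83690000 N.
σ₁ = P·E₁/ΣAE = -238000·45000/83690000 = -128 MPa.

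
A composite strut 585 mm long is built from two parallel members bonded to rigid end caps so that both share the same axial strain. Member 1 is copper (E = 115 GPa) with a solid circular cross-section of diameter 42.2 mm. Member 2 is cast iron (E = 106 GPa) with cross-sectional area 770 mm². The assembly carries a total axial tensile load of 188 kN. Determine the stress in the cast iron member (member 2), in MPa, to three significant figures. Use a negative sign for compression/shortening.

82.2 MPa

A_1 = 1399 mm².
Equal strain + equilibrium ⇒ each member carries load in proportion to AE: A₁E₁ = 160800000 N, A₂E₂ = 81620000 N, ΣAE = 242500000 N.
σ₂ = P·E₂/ΣAE = 188000·106000/242500000 = 82.19 MPa.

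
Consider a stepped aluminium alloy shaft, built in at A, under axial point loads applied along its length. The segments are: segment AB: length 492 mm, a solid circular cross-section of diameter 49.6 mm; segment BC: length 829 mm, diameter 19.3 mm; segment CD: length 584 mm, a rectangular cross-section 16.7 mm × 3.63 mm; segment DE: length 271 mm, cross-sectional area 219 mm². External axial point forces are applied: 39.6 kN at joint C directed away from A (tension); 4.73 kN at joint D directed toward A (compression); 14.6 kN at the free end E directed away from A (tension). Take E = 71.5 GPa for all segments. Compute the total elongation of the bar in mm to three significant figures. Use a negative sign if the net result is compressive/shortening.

3.72 mm

Internal axial forces (sectioning from the free end, tension +): N_DE = 14.6 kN, N_CD = 9.87 kN, N_BC = 49.47 kN, N_AB = 49.47 kN.
A_AB = 1932 mm².
A_BC = 292.6 mm².
A_CD = 60.62 mm².
δ_AB = 49470·492/(1932·71500) = 0.1762 mm
δ_BC = 49470·829/(292.6·71500) = 1.961 mm
δ_CD = 9870·584/(60.62·71500) = 1.33 mm
δ_DE = 14600·271/(219·71500) = 0.2527 mm
δ = Σδ_i = 3.719 mm.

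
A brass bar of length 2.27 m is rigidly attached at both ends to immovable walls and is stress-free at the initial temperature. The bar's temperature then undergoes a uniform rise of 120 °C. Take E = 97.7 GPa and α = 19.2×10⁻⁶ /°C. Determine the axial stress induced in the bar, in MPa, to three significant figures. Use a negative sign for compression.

-225 MPa

Free thermal expansion αLΔT = 19.2e-6 · 2270 · 120 = 5.23 mm.
The walls impose strain ε = −(5.23)/2270 = -2.3040e-03; σ = Eε = 97700 · -2.3040e-03 = -225.1 MPa.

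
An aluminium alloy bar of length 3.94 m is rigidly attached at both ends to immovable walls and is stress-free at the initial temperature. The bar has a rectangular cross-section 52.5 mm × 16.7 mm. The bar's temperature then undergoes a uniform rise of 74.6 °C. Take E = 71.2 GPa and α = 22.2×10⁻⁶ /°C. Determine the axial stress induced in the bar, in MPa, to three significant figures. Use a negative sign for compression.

Free thermal expansion αLΔT = 22.2e-6 · 3940 · 74.6 = 6.525 mm.
The walls impose strain ε = −(6.525)/3940 = -1.6561e-03; σ = Eε = 71200 · -1.6561e-03 = -117.9 MPa.

-118 MPa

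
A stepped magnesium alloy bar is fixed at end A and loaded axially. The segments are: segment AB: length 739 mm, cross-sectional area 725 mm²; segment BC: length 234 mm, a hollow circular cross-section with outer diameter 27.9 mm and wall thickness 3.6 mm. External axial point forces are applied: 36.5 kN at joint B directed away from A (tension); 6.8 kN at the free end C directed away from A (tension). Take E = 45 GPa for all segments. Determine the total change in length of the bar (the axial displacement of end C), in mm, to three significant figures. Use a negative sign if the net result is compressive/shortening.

Internal axial forces (sectioning from the free end, tension +): N_BC = 6.8 kN, N_AB = 43.3 kN.
A_BC = 274.8 mm².
δ_AB = 43300·739/(725·45000) = 0.9808 mm
δ_BC = 6800·234/(274.8·45000) = 0.1287 mm
δ = Σδ_i = 1.109 mm.

1.11 mm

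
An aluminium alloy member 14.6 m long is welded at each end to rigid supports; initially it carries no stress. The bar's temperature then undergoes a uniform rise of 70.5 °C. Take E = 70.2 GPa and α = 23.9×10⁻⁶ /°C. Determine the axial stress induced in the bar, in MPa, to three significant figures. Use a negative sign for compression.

Free thermal expansion αLΔT = 23.9e-6 · 14600 · 70.5 = 24.6 mm.
The walls impose strain ε = −(24.6)/14600 = -1.6849e-03; σ = Eε = 70200 · -1.6849e-03 = -118.3 MPa.

-118 MPa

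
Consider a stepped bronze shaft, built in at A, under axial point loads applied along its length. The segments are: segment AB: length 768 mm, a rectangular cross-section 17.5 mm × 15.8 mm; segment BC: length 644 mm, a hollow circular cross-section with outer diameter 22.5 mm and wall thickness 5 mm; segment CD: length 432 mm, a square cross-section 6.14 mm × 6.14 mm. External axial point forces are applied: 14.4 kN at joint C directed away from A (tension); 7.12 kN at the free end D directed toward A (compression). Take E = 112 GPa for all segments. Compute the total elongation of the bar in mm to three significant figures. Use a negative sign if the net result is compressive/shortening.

-0.396 mm

Internal axial forces (sectioning from the free end, tension +): N_CD = -7.12 kN, N_BC = 7.28 kN, N_AB = 7.28 kN.
A_AB = 276.5 mm².
A_BC = 274.9 mm².
A_CD = 37.7 mm².
δ_AB = 7280·768/(276.5·112000) = 0.1805 mm
δ_BC = 7280·644/(274.9·112000) = 0.1523 mm
δ_CD = -7120·432/(37.7·112000) = -0.7285 mm
δ = Σδ_i = -0.3956 mm.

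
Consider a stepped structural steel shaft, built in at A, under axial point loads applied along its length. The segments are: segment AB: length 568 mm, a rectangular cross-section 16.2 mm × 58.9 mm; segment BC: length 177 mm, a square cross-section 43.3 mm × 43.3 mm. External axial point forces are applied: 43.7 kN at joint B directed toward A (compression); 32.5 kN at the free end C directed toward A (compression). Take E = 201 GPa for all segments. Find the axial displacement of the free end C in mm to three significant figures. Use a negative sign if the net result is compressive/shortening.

-0.241 mm

Internal axial forces (sectioning from the free end, tension +): N_BC = -32.5 kN, N_AB = -76.2 kN.
A_AB = 954.2 mm².
A_BC = 1875 mm².
δ_AB = -76200·568/(954.2·201000) = -0.2257 mm
δ_BC = -32500·177/(1875·201000) = -0.01526 mm
δ = Σδ_i = -0.2409 mm.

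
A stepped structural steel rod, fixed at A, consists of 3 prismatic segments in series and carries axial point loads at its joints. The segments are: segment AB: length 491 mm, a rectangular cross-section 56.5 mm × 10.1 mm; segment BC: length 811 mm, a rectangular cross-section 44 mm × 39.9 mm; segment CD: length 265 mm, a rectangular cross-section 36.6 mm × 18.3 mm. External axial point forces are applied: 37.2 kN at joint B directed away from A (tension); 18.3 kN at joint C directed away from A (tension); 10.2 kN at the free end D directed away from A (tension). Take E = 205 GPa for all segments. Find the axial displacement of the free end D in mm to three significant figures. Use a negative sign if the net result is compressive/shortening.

Internal axial forces (sectioning from the free end, tension +): N_CD = 10.2 kN, N_BC = 28.5 kN, N_AB = 65.7 kN.
A_AB = 570.6 mm².
A_BC = 1756 mm².
A_CD = 669.8 mm².
δ_AB = 65700·491/(570.6·205000) = 0.2758 mm
δ_BC = 28500·811/(1756·205000) = 0.06422 mm
δ_CD = 10200·265/(669.8·205000) = 0.01969 mm
δ = Σδ_i = 0.3597 mm.

0.360 mm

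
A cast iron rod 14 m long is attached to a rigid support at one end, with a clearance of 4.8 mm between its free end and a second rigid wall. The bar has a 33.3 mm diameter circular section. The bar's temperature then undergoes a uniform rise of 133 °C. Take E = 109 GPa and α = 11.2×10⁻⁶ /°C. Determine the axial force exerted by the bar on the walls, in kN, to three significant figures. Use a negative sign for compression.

Free thermal expansion αLΔT = 11.2e-6 · 14000 · 133 = 20.85 mm.
The walls engage after the gap closes; constrained expansion = 20.85 − 4.8 = 16.05 mm.
The walls impose strain ε = −(16.05)/14000 = -1.1467e-03; σ = Eε = 109000 · -1.1467e-03 = -125 MPa.
Wall reaction R = σ·A = -125·870.9 = -108900 N = -108.9 kN.

-109 kN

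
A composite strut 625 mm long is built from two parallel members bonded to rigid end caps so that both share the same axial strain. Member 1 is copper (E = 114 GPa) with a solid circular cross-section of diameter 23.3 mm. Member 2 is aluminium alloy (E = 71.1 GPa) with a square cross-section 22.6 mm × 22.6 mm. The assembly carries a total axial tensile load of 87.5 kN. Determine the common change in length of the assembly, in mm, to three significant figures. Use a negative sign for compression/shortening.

A_1 = 426.4 mm².
A_2 = 510.8 mm².
Equal strain + equilibrium ⇒ each member carries load in proportion to AE: A₁E₁ = 48610000 N, A₂E₂ = 36320000 N, ΣAE = 84920000 N.
δ = PL/ΣAE = 87500·625/84920000 = 0.644 mm.

0.644 mm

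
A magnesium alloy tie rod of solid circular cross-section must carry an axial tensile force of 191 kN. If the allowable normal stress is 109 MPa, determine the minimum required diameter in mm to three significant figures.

47.2 mm

Required area A ≥ P/σ_allow = 191000/109 = 1752 mm².
For a solid circular section, d ≥ √(4A/π) = 47.23 mm.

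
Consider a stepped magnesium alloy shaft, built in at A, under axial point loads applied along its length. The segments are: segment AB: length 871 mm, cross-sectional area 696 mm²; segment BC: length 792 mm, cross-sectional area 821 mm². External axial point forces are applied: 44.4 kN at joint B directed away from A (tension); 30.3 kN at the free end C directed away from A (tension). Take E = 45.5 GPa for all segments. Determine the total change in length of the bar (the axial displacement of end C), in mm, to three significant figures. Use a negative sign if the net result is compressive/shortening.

2.70 mm

Internal axial forces (sectioning from the free end, tension +): N_BC = 30.3 kN, N_AB = 74.7 kN.
δ_AB = 74700·871/(696·45500) = 2.055 mm
δ_BC = 30300·792/(821·45500) = 0.6424 mm
δ = Σδ_i = 2.697 mm.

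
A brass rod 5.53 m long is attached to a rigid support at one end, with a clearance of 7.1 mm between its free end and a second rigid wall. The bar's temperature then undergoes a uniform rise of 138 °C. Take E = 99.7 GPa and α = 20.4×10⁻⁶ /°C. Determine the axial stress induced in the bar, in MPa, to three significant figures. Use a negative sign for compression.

Free thermal expansion αLΔT = 20.4e-6 · 5530 · 138 = 15.57 mm.
The walls engage after the gap closes; constrained expansion = 15.57 − 7.1 = 8.468 mm.
The walls impose strain ε = −(8.468)/5530 = -1.5313e-03; σ = Eε = 99700 · -1.5313e-03 = -152.7 MPa.

-153 MPa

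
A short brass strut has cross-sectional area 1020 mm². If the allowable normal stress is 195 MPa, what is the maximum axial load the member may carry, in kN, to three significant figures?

P_max = σ_allow · A = 195 · 1020 = 198900 N = 198.9 kN.

199 kN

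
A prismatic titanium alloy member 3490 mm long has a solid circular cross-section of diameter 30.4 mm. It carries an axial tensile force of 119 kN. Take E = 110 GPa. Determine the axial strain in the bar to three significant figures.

0.00149

A = 725.8 mm².
σ = N/A = 163.9 MPa; ε = σ/E = 163.9/110000 = 1.490e-03.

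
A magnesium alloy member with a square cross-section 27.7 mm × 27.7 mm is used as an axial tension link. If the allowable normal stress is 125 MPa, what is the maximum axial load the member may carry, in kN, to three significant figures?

95.9 kN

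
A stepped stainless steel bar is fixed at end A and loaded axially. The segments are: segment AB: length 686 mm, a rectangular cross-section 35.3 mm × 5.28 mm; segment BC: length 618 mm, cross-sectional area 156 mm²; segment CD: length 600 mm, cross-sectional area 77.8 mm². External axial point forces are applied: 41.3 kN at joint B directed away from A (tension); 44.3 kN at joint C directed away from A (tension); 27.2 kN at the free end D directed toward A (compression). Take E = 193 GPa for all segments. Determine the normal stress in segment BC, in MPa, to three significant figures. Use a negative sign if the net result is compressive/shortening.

Internal axial forces (sectioning from the free end, tension +): N_CD = -27.2 kN, N_BC = 17.1 kN, N_AB = 58.4 kN.
σ_BC = N_BC/A_BC = 17100/156 = 109.6 MPa.

110 MPa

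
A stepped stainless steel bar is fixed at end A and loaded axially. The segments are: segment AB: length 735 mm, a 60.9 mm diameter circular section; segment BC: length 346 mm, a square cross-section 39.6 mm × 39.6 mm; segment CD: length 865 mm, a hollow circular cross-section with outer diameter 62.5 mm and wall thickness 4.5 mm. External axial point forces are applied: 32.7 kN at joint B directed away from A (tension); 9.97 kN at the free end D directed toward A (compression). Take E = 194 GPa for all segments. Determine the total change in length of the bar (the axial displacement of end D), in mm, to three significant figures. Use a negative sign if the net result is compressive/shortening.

Internal axial forces (sectioning from the free end, tension +): N_CD = -9.97 kN, N_BC = -9.97 kN, N_AB = 22.73 kN.
A_AB = 2913 mm².
A_BC = 1568 mm².
A_CD = 820 mm².
δ_AB = 22730·735/(2913·194000) = 0.02956 mm
δ_BC = -9970·346/(1568·194000) = -0.01134 mm
δ_CD = -9970·865/(820·194000) = -0.05421 mm
δ = Σδ_i = -0.03599 mm.

-0.0360 mm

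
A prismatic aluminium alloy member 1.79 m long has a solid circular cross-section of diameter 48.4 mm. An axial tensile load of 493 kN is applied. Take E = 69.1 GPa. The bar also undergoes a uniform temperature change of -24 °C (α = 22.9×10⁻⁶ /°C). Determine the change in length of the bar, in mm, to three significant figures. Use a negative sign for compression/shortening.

A = 1840 mm².
δ_mech = NL/(AE) = 493000·1790/(1840·69100) = 6.941 mm.
δ_thermal = αLΔT = 22.9e-6·1790·-24 = -0.9838 mm.
δ = δ_mech + δ_thermal = 5.958 mm.

5.96 mm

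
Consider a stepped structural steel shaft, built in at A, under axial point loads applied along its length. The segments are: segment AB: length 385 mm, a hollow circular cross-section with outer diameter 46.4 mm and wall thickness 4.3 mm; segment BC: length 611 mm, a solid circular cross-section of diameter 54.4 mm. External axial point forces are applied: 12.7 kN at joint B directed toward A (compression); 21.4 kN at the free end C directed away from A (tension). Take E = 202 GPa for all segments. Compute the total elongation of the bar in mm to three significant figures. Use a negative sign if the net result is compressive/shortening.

Internal axial forces (sectioning from the free end, tension +): N_BC = 21.4 kN, N_AB = 8.7 kN.
A_AB = 568.7 mm².
A_BC = 2324 mm².
δ_AB = 8700·385/(568.7·202000) = 0.02916 mm
δ_BC = 21400·611/(2324·202000) = 0.02785 mm
δ = Σδ_i = 0.05701 mm.

0.0570 mm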